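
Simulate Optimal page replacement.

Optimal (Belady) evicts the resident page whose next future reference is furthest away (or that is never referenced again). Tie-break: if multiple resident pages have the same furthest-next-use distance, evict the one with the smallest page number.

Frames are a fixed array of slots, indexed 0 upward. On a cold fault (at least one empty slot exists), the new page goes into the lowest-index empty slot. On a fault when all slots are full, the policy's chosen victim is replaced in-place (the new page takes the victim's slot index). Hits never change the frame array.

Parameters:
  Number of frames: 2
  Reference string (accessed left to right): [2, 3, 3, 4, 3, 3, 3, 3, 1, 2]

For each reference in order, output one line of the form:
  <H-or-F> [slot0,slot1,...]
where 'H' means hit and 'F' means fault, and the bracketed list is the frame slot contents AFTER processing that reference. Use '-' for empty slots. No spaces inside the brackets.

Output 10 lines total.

F [2,-]
F [2,3]
H [2,3]
F [4,3]
H [4,3]
H [4,3]
H [4,3]
H [4,3]
F [4,1]
F [4,2]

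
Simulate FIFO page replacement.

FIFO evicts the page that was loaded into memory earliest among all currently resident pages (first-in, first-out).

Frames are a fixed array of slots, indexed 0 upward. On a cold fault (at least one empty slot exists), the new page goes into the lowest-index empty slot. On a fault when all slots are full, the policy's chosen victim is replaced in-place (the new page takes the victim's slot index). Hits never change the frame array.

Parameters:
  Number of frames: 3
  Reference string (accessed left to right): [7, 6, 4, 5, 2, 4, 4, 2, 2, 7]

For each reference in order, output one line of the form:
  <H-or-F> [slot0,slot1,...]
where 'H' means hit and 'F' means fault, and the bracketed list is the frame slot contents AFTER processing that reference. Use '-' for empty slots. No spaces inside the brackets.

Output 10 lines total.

F [7,-,-]
F [7,6,-]
F [7,6,4]
F [5,6,4]
F [5,2,4]
H [5,2,4]
H [5,2,4]
H [5,2,4]
H [5,2,4]
F [5,2,7]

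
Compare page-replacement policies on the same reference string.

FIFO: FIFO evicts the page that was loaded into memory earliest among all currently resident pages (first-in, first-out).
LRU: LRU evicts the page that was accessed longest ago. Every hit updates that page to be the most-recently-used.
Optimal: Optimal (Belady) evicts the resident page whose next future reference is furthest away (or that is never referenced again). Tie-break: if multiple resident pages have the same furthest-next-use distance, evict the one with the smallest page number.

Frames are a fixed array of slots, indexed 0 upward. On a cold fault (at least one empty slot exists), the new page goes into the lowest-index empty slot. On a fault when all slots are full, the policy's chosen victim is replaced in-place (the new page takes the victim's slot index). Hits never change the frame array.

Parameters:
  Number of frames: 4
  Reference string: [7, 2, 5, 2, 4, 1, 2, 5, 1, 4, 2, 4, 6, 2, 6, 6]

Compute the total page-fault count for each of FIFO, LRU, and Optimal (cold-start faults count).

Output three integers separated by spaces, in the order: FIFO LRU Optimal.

--- FIFO ---
  step 0: ref 7 -> FAULT, frames=[7,-,-,-] (faults so far: 1)
  step 1: ref 2 -> FAULT, frames=[7,2,-,-] (faults so far: 2)
  step 2: ref 5 -> FAULT, frames=[7,2,5,-] (faults so far: 3)
  step 3: ref 2 -> HIT, frames=[7,2,5,-] (faults so far: 3)
  step 4: ref 4 -> FAULT, frames=[7,2,5,4] (faults so far: 4)
  step 5: ref 1 -> FAULT, evict 7, frames=[1,2,5,4] (faults so far: 5)
  step 6: ref 2 -> HIT, frames=[1,2,5,4] (faults so far: 5)
  step 7: ref 5 -> HIT, frames=[1,2,5,4] (faults so far: 5)
  step 8: ref 1 -> HIT, frames=[1,2,5,4] (faults so far: 5)
  step 9: ref 4 -> HIT, frames=[1,2,5,4] (faults so far: 5)
  step 10: ref 2 -> HIT, frames=[1,2,5,4] (faults so far: 5)
  step 11: ref 4 -> HIT, frames=[1,2,5,4] (faults so far: 5)
  step 12: ref 6 -> FAULT, evict 2, frames=[1,6,5,4] (faults so far: 6)
  step 13: ref 2 -> FAULT, evict 5, frames=[1,6,2,4] (faults so far: 7)
  step 14: ref 6 -> HIT, frames=[1,6,2,4] (faults so far: 7)
  step 15: ref 6 -> HIT, frames=[1,6,2,4] (faults so far: 7)
  FIFO total faults: 7
--- LRU ---
  step 0: ref 7 -> FAULT, frames=[7,-,-,-] (faults so far: 1)
  step 1: ref 2 -> FAULT, frames=[7,2,-,-] (faults so far: 2)
  step 2: ref 5 -> FAULT, frames=[7,2,5,-] (faults so far: 3)
  step 3: ref 2 -> HIT, frames=[7,2,5,-] (faults so far: 3)
  step 4: ref 4 -> FAULT, frames=[7,2,5,4] (faults so far: 4)
  step 5: ref 1 -> FAULT, evict 7, frames=[1,2,5,4] (faults so far: 5)
  step 6: ref 2 -> HIT, frames=[1,2,5,4] (faults so far: 5)
  step 7: ref 5 -> HIT, frames=[1,2,5,4] (faults so far: 5)
  step 8: ref 1 -> HIT, frames=[1,2,5,4] (faults so far: 5)
  step 9: ref 4 -> HIT, frames=[1,2,5,4] (faults so far: 5)
  step 10: ref 2 -> HIT, frames=[1,2,5,4] (faults so far: 5)
  step 11: ref 4 -> HIT, frames=[1,2,5,4] (faults so far: 5)
  step 12: ref 6 -> FAULT, evict 5, frames=[1,2,6,4] (faults so far: 6)
  step 13: ref 2 -> HIT, frames=[1,2,6,4] (faults so far: 6)
  step 14: ref 6 -> HIT, frames=[1,2,6,4] (faults so far: 6)
  step 15: ref 6 -> HIT, frames=[1,2,6,4] (faults so far: 6)
  LRU total faults: 6
--- Optimal ---
  step 0: ref 7 -> FAULT, frames=[7,-,-,-] (faults so far: 1)
  step 1: ref 2 -> FAULT, frames=[7,2,-,-] (faults so far: 2)
  step 2: ref 5 -> FAULT, frames=[7,2,5,-] (faults so far: 3)
  step 3: ref 2 -> HIT, frames=[7,2,5,-] (faults so far: 3)
  step 4: ref 4 -> FAULT, frames=[7,2,5,4] (faults so far: 4)
  step 5: ref 1 -> FAULT, evict 7, frames=[1,2,5,4] (faults so far: 5)
  step 6: ref 2 -> HIT, frames=[1,2,5,4] (faults so far: 5)
  step 7: ref 5 -> HIT, frames=[1,2,5,4] (faults so far: 5)
  step 8: ref 1 -> HIT, frames=[1,2,5,4] (faults so far: 5)
  step 9: ref 4 -> HIT, frames=[1,2,5,4] (faults so far: 5)
  step 10: ref 2 -> HIT, frames=[1,2,5,4] (faults so far: 5)
  step 11: ref 4 -> HIT, frames=[1,2,5,4] (faults so far: 5)
  step 12: ref 6 -> FAULT, evict 1, frames=[6,2,5,4] (faults so far: 6)
  step 13: ref 2 -> HIT, frames=[6,2,5,4] (faults so far: 6)
  step 14: ref 6 -> HIT, frames=[6,2,5,4] (faults so far: 6)
  step 15: ref 6 -> HIT, frames=[6,2,5,4] (faults so far: 6)
  Optimal total faults: 6

Answer: 7 6 6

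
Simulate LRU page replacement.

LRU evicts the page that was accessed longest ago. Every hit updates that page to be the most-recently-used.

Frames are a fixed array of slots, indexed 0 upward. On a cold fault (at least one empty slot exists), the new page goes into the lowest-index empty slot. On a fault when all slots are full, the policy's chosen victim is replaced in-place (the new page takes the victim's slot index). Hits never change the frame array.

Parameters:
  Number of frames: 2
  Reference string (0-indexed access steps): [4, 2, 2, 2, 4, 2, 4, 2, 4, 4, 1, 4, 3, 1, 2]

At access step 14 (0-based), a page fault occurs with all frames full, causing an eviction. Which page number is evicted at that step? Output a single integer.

Answer: 3

Derivation:
Step 0: ref 4 -> FAULT, frames=[4,-]
Step 1: ref 2 -> FAULT, frames=[4,2]
Step 2: ref 2 -> HIT, frames=[4,2]
Step 3: ref 2 -> HIT, frames=[4,2]
Step 4: ref 4 -> HIT, frames=[4,2]
Step 5: ref 2 -> HIT, frames=[4,2]
Step 6: ref 4 -> HIT, frames=[4,2]
Step 7: ref 2 -> HIT, frames=[4,2]
Step 8: ref 4 -> HIT, frames=[4,2]
Step 9: ref 4 -> HIT, frames=[4,2]
Step 10: ref 1 -> FAULT, evict 2, frames=[4,1]
Step 11: ref 4 -> HIT, frames=[4,1]
Step 12: ref 3 -> FAULT, evict 1, frames=[4,3]
Step 13: ref 1 -> FAULT, evict 4, frames=[1,3]
Step 14: ref 2 -> FAULT, evict 3, frames=[1,2]
At step 14: evicted page 3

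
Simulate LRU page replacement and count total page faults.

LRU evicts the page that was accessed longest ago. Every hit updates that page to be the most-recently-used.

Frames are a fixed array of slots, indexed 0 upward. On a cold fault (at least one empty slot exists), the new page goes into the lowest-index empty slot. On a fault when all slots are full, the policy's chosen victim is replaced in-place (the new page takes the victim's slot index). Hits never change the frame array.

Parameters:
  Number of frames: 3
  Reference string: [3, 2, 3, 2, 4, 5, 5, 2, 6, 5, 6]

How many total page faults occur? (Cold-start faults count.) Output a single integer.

Step 0: ref 3 → FAULT, frames=[3,-,-]
Step 1: ref 2 → FAULT, frames=[3,2,-]
Step 2: ref 3 → HIT, frames=[3,2,-]
Step 3: ref 2 → HIT, frames=[3,2,-]
Step 4: ref 4 → FAULT, frames=[3,2,4]
Step 5: ref 5 → FAULT (evict 3), frames=[5,2,4]
Step 6: ref 5 → HIT, frames=[5,2,4]
Step 7: ref 2 → HIT, frames=[5,2,4]
Step 8: ref 6 → FAULT (evict 4), frames=[5,2,6]
Step 9: ref 5 → HIT, frames=[5,2,6]
Step 10: ref 6 → HIT, frames=[5,2,6]
Total faults: 5

Answer: 5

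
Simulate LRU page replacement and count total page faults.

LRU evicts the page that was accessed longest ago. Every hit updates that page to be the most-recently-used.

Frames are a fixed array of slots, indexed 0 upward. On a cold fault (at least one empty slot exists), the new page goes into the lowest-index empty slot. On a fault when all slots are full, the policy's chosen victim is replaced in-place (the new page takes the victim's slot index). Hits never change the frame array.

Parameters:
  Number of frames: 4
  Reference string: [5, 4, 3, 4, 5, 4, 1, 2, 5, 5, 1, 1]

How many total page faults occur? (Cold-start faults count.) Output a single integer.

Step 0: ref 5 → FAULT, frames=[5,-,-,-]
Step 1: ref 4 → FAULT, frames=[5,4,-,-]
Step 2: ref 3 → FAULT, frames=[5,4,3,-]
Step 3: ref 4 → HIT, frames=[5,4,3,-]
Step 4: ref 5 → HIT, frames=[5,4,3,-]
Step 5: ref 4 → HIT, frames=[5,4,3,-]
Step 6: ref 1 → FAULT, frames=[5,4,3,1]
Step 7: ref 2 → FAULT (evict 3), frames=[5,4,2,1]
Step 8: ref 5 → HIT, frames=[5,4,2,1]
Step 9: ref 5 → HIT, frames=[5,4,2,1]
Step 10: ref 1 → HIT, frames=[5,4,2,1]
Step 11: ref 1 → HIT, frames=[5,4,2,1]
Total faults: 5

Answer: 5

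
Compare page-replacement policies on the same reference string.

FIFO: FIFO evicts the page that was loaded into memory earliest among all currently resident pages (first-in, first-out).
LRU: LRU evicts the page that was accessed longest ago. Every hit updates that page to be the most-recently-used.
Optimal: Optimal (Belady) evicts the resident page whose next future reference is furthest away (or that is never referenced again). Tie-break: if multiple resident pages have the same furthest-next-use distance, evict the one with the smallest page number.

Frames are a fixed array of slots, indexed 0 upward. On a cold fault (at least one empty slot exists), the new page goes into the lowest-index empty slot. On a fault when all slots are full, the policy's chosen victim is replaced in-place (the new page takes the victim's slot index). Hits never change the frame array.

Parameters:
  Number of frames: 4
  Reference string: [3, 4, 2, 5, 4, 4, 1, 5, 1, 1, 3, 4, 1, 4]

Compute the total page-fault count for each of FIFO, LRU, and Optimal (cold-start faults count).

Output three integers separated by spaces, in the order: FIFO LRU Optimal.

--- FIFO ---
  step 0: ref 3 -> FAULT, frames=[3,-,-,-] (faults so far: 1)
  step 1: ref 4 -> FAULT, frames=[3,4,-,-] (faults so far: 2)
  step 2: ref 2 -> FAULT, frames=[3,4,2,-] (faults so far: 3)
  step 3: ref 5 -> FAULT, frames=[3,4,2,5] (faults so far: 4)
  step 4: ref 4 -> HIT, frames=[3,4,2,5] (faults so far: 4)
  step 5: ref 4 -> HIT, frames=[3,4,2,5] (faults so far: 4)
  step 6: ref 1 -> FAULT, evict 3, frames=[1,4,2,5] (faults so far: 5)
  step 7: ref 5 -> HIT, frames=[1,4,2,5] (faults so far: 5)
  step 8: ref 1 -> HIT, frames=[1,4,2,5] (faults so far: 5)
  step 9: ref 1 -> HIT, frames=[1,4,2,5] (faults so far: 5)
  step 10: ref 3 -> FAULT, evict 4, frames=[1,3,2,5] (faults so far: 6)
  step 11: ref 4 -> FAULT, evict 2, frames=[1,3,4,5] (faults so far: 7)
  step 12: ref 1 -> HIT, frames=[1,3,4,5] (faults so far: 7)
  step 13: ref 4 -> HIT, frames=[1,3,4,5] (faults so far: 7)
  FIFO total faults: 7
--- LRU ---
  step 0: ref 3 -> FAULT, frames=[3,-,-,-] (faults so far: 1)
  step 1: ref 4 -> FAULT, frames=[3,4,-,-] (faults so far: 2)
  step 2: ref 2 -> FAULT, frames=[3,4,2,-] (faults so far: 3)
  step 3: ref 5 -> FAULT, frames=[3,4,2,5] (faults so far: 4)
  step 4: ref 4 -> HIT, frames=[3,4,2,5] (faults so far: 4)
  step 5: ref 4 -> HIT, frames=[3,4,2,5] (faults so far: 4)
  step 6: ref 1 -> FAULT, evict 3, frames=[1,4,2,5] (faults so far: 5)
  step 7: ref 5 -> HIT, frames=[1,4,2,5] (faults so far: 5)
  step 8: ref 1 -> HIT, frames=[1,4,2,5] (faults so far: 5)
  step 9: ref 1 -> HIT, frames=[1,4,2,5] (faults so far: 5)
  step 10: ref 3 -> FAULT, evict 2, frames=[1,4,3,5] (faults so far: 6)
  step 11: ref 4 -> HIT, frames=[1,4,3,5] (faults so far: 6)
  step 12: ref 1 -> HIT, frames=[1,4,3,5] (faults so far: 6)
  step 13: ref 4 -> HIT, frames=[1,4,3,5] (faults so far: 6)
  LRU total faults: 6
--- Optimal ---
  step 0: ref 3 -> FAULT, frames=[3,-,-,-] (faults so far: 1)
  step 1: ref 4 -> FAULT, frames=[3,4,-,-] (faults so far: 2)
  step 2: ref 2 -> FAULT, frames=[3,4,2,-] (faults so far: 3)
  step 3: ref 5 -> FAULT, frames=[3,4,2,5] (faults so far: 4)
  step 4: ref 4 -> HIT, frames=[3,4,2,5] (faults so far: 4)
  step 5: ref 4 -> HIT, frames=[3,4,2,5] (faults so far: 4)
  step 6: ref 1 -> FAULT, evict 2, frames=[3,4,1,5] (faults so far: 5)
  step 7: ref 5 -> HIT, frames=[3,4,1,5] (faults so far: 5)
  step 8: ref 1 -> HIT, frames=[3,4,1,5] (faults so far: 5)
  step 9: ref 1 -> HIT, frames=[3,4,1,5] (faults so far: 5)
  step 10: ref 3 -> HIT, frames=[3,4,1,5] (faults so far: 5)
  step 11: ref 4 -> HIT, frames=[3,4,1,5] (faults so far: 5)
  step 12: ref 1 -> HIT, frames=[3,4,1,5] (faults so far: 5)
  step 13: ref 4 -> HIT, frames=[3,4,1,5] (faults so far: 5)
  Optimal total faults: 5

Answer: 7 6 5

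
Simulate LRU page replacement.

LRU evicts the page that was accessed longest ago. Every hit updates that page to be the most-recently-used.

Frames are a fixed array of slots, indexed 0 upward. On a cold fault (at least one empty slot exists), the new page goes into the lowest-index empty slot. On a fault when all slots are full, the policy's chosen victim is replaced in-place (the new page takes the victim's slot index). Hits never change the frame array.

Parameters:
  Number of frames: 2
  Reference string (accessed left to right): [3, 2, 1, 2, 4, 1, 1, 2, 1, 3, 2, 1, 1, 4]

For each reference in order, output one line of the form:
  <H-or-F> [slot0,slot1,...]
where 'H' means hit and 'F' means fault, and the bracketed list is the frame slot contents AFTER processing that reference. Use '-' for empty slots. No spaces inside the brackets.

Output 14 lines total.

F [3,-]
F [3,2]
F [1,2]
H [1,2]
F [4,2]
F [4,1]
H [4,1]
F [2,1]
H [2,1]
F [3,1]
F [3,2]
F [1,2]
H [1,2]
F [1,4]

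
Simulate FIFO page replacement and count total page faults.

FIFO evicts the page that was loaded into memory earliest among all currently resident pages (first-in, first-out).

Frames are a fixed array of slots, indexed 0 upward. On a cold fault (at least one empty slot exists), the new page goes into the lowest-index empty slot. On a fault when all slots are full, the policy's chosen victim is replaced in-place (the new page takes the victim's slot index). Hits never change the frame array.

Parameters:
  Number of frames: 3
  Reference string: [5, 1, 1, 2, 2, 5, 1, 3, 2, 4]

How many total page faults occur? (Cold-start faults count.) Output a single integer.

Answer: 5

Derivation:
Step 0: ref 5 → FAULT, frames=[5,-,-]
Step 1: ref 1 → FAULT, frames=[5,1,-]
Step 2: ref 1 → HIT, frames=[5,1,-]
Step 3: ref 2 → FAULT, frames=[5,1,2]
Step 4: ref 2 → HIT, frames=[5,1,2]
Step 5: ref 5 → HIT, frames=[5,1,2]
Step 6: ref 1 → HIT, frames=[5,1,2]
Step 7: ref 3 → FAULT (evict 5), frames=[3,1,2]
Step 8: ref 2 → HIT, frames=[3,1,2]
Step 9: ref 4 → FAULT (evict 1), frames=[3,4,2]
Total faults: 5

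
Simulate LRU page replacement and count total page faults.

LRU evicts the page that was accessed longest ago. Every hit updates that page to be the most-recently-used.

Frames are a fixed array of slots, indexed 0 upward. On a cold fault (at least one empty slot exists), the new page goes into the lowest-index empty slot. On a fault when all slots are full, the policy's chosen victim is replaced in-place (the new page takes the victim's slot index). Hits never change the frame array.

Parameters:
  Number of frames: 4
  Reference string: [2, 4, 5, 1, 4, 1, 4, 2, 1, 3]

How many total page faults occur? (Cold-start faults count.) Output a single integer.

Answer: 5

Derivation:
Step 0: ref 2 → FAULT, frames=[2,-,-,-]
Step 1: ref 4 → FAULT, frames=[2,4,-,-]
Step 2: ref 5 → FAULT, frames=[2,4,5,-]
Step 3: ref 1 → FAULT, frames=[2,4,5,1]
Step 4: ref 4 → HIT, frames=[2,4,5,1]
Step 5: ref 1 → HIT, frames=[2,4,5,1]
Step 6: ref 4 → HIT, frames=[2,4,5,1]
Step 7: ref 2 → HIT, frames=[2,4,5,1]
Step 8: ref 1 → HIT, frames=[2,4,5,1]
Step 9: ref 3 → FAULT (evict 5), frames=[2,4,3,1]
Total faults: 5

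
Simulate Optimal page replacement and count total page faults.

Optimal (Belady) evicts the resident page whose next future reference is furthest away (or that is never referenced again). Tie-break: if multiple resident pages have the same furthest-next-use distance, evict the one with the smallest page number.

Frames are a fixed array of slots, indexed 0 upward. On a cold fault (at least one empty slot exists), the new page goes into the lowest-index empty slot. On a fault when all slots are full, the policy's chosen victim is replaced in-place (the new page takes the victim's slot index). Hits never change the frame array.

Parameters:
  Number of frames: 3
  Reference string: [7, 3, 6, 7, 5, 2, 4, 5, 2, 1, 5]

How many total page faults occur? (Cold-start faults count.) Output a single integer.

Answer: 7

Derivation:
Step 0: ref 7 → FAULT, frames=[7,-,-]
Step 1: ref 3 → FAULT, frames=[7,3,-]
Step 2: ref 6 → FAULT, frames=[7,3,6]
Step 3: ref 7 → HIT, frames=[7,3,6]
Step 4: ref 5 → FAULT (evict 3), frames=[7,5,6]
Step 5: ref 2 → FAULT (evict 6), frames=[7,5,2]
Step 6: ref 4 → FAULT (evict 7), frames=[4,5,2]
Step 7: ref 5 → HIT, frames=[4,5,2]
Step 8: ref 2 → HIT, frames=[4,5,2]
Step 9: ref 1 → FAULT (evict 2), frames=[4,5,1]
Step 10: ref 5 → HIT, frames=[4,5,1]
Total faults: 7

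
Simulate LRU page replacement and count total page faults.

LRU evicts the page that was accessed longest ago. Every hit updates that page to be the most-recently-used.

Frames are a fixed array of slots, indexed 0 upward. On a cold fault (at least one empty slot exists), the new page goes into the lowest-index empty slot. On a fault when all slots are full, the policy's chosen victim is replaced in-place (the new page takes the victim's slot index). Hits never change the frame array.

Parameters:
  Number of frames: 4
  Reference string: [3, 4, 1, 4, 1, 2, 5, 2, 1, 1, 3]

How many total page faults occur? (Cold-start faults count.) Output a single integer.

Step 0: ref 3 → FAULT, frames=[3,-,-,-]
Step 1: ref 4 → FAULT, frames=[3,4,-,-]
Step 2: ref 1 → FAULT, frames=[3,4,1,-]
Step 3: ref 4 → HIT, frames=[3,4,1,-]
Step 4: ref 1 → HIT, frames=[3,4,1,-]
Step 5: ref 2 → FAULT, frames=[3,4,1,2]
Step 6: ref 5 → FAULT (evict 3), frames=[5,4,1,2]
Step 7: ref 2 → HIT, frames=[5,4,1,2]
Step 8: ref 1 → HIT, frames=[5,4,1,2]
Step 9: ref 1 → HIT, frames=[5,4,1,2]
Step 10: ref 3 → FAULT (evict 4), frames=[5,3,1,2]
Total faults: 6

Answer: 6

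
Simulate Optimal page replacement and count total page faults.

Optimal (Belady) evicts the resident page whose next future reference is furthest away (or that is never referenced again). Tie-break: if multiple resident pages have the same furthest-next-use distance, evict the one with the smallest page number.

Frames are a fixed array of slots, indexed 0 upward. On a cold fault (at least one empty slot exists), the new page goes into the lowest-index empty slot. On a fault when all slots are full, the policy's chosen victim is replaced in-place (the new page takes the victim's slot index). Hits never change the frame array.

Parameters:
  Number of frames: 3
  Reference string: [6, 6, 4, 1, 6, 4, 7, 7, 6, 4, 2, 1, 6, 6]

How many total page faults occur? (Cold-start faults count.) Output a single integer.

Answer: 6

Derivation:
Step 0: ref 6 → FAULT, frames=[6,-,-]
Step 1: ref 6 → HIT, frames=[6,-,-]
Step 2: ref 4 → FAULT, frames=[6,4,-]
Step 3: ref 1 → FAULT, frames=[6,4,1]
Step 4: ref 6 → HIT, frames=[6,4,1]
Step 5: ref 4 → HIT, frames=[6,4,1]
Step 6: ref 7 → FAULT (evict 1), frames=[6,4,7]
Step 7: ref 7 → HIT, frames=[6,4,7]
Step 8: ref 6 → HIT, frames=[6,4,7]
Step 9: ref 4 → HIT, frames=[6,4,7]
Step 10: ref 2 → FAULT (evict 4), frames=[6,2,7]
Step 11: ref 1 → FAULT (evict 2), frames=[6,1,7]
Step 12: ref 6 → HIT, frames=[6,1,7]
Step 13: ref 6 → HIT, frames=[6,1,7]
Total faults: 6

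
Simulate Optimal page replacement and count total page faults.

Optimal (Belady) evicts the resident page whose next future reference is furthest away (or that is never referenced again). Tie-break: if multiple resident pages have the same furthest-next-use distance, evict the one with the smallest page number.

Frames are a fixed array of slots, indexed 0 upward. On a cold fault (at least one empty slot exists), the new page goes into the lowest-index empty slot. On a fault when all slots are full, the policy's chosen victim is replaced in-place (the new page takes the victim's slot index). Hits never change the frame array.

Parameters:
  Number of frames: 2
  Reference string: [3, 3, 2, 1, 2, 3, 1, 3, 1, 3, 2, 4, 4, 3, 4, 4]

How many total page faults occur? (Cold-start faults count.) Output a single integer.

Step 0: ref 3 → FAULT, frames=[3,-]
Step 1: ref 3 → HIT, frames=[3,-]
Step 2: ref 2 → FAULT, frames=[3,2]
Step 3: ref 1 → FAULT (evict 3), frames=[1,2]
Step 4: ref 2 → HIT, frames=[1,2]
Step 5: ref 3 → FAULT (evict 2), frames=[1,3]
Step 6: ref 1 → HIT, frames=[1,3]
Step 7: ref 3 → HIT, frames=[1,3]
Step 8: ref 1 → HIT, frames=[1,3]
Step 9: ref 3 → HIT, frames=[1,3]
Step 10: ref 2 → FAULT (evict 1), frames=[2,3]
Step 11: ref 4 → FAULT (evict 2), frames=[4,3]
Step 12: ref 4 → HIT, frames=[4,3]
Step 13: ref 3 → HIT, frames=[4,3]
Step 14: ref 4 → HIT, frames=[4,3]
Step 15: ref 4 → HIT, frames=[4,3]
Total faults: 6

Answer: 6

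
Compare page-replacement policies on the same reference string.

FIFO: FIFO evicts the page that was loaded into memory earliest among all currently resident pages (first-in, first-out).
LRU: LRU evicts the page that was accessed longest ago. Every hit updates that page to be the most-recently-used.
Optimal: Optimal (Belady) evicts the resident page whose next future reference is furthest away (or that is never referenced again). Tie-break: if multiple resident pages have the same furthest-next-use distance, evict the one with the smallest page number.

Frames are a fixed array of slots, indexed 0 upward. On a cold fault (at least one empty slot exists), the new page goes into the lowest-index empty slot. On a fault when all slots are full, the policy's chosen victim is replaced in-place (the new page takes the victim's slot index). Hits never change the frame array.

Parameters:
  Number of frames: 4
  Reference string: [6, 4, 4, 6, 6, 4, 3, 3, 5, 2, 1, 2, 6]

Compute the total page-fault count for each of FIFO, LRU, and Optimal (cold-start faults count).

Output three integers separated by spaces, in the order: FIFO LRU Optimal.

Answer: 7 7 6

Derivation:
--- FIFO ---
  step 0: ref 6 -> FAULT, frames=[6,-,-,-] (faults so far: 1)
  step 1: ref 4 -> FAULT, frames=[6,4,-,-] (faults so far: 2)
  step 2: ref 4 -> HIT, frames=[6,4,-,-] (faults so far: 2)
  step 3: ref 6 -> HIT, frames=[6,4,-,-] (faults so far: 2)
  step 4: ref 6 -> HIT, frames=[6,4,-,-] (faults so far: 2)
  step 5: ref 4 -> HIT, frames=[6,4,-,-] (faults so far: 2)
  step 6: ref 3 -> FAULT, frames=[6,4,3,-] (faults so far: 3)
  step 7: ref 3 -> HIT, frames=[6,4,3,-] (faults so far: 3)
  step 8: ref 5 -> FAULT, frames=[6,4,3,5] (faults so far: 4)
  step 9: ref 2 -> FAULT, evict 6, frames=[2,4,3,5] (faults so far: 5)
  step 10: ref 1 -> FAULT, evict 4, frames=[2,1,3,5] (faults so far: 6)
  step 11: ref 2 -> HIT, frames=[2,1,3,5] (faults so far: 6)
  step 12: ref 6 -> FAULT, evict 3, frames=[2,1,6,5] (faults so far: 7)
  FIFO total faults: 7
--- LRU ---
  step 0: ref 6 -> FAULT, frames=[6,-,-,-] (faults so far: 1)
  step 1: ref 4 -> FAULT, frames=[6,4,-,-] (faults so far: 2)
  step 2: ref 4 -> HIT, frames=[6,4,-,-] (faults so far: 2)
  step 3: ref 6 -> HIT, frames=[6,4,-,-] (faults so far: 2)
  step 4: ref 6 -> HIT, frames=[6,4,-,-] (faults so far: 2)
  step 5: ref 4 -> HIT, frames=[6,4,-,-] (faults so far: 2)
  step 6: ref 3 -> FAULT, frames=[6,4,3,-] (faults so far: 3)
  step 7: ref 3 -> HIT, frames=[6,4,3,-] (faults so far: 3)
  step 8: ref 5 -> FAULT, frames=[6,4,3,5] (faults so far: 4)
  step 9: ref 2 -> FAULT, evict 6, frames=[2,4,3,5] (faults so far: 5)
  step 10: ref 1 -> FAULT, evict 4, frames=[2,1,3,5] (faults so far: 6)
  step 11: ref 2 -> HIT, frames=[2,1,3,5] (faults so far: 6)
  step 12: ref 6 -> FAULT, evict 3, frames=[2,1,6,5] (faults so far: 7)
  LRU total faults: 7
--- Optimal ---
  step 0: ref 6 -> FAULT, frames=[6,-,-,-] (faults so far: 1)
  step 1: ref 4 -> FAULT, frames=[6,4,-,-] (faults so far: 2)
  step 2: ref 4 -> HIT, frames=[6,4,-,-] (faults so far: 2)
  step 3: ref 6 -> HIT, frames=[6,4,-,-] (faults so far: 2)
  step 4: ref 6 -> HIT, frames=[6,4,-,-] (faults so far: 2)
  step 5: ref 4 -> HIT, frames=[6,4,-,-] (faults so far: 2)
  step 6: ref 3 -> FAULT, frames=[6,4,3,-] (faults so far: 3)
  step 7: ref 3 -> HIT, frames=[6,4,3,-] (faults so far: 3)
  step 8: ref 5 -> FAULT, frames=[6,4,3,5] (faults so far: 4)
  step 9: ref 2 -> FAULT, evict 3, frames=[6,4,2,5] (faults so far: 5)
  step 10: ref 1 -> FAULT, evict 4, frames=[6,1,2,5] (faults so far: 6)
  step 11: ref 2 -> HIT, frames=[6,1,2,5] (faults so far: 6)
  step 12: ref 6 -> HIT, frames=[6,1,2,5] (faults so far: 6)
  Optimal total faults: 6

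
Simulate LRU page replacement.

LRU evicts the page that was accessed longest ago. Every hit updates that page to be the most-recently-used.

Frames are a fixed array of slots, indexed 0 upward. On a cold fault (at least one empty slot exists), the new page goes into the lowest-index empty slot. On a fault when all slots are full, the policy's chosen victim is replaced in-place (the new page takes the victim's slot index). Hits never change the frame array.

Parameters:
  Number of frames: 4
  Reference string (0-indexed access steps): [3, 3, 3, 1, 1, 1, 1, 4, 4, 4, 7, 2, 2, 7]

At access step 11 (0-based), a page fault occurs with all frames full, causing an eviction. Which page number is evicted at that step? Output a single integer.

Answer: 3

Derivation:
Step 0: ref 3 -> FAULT, frames=[3,-,-,-]
Step 1: ref 3 -> HIT, frames=[3,-,-,-]
Step 2: ref 3 -> HIT, frames=[3,-,-,-]
Step 3: ref 1 -> FAULT, frames=[3,1,-,-]
Step 4: ref 1 -> HIT, frames=[3,1,-,-]
Step 5: ref 1 -> HIT, frames=[3,1,-,-]
Step 6: ref 1 -> HIT, frames=[3,1,-,-]
Step 7: ref 4 -> FAULT, frames=[3,1,4,-]
Step 8: ref 4 -> HIT, frames=[3,1,4,-]
Step 9: ref 4 -> HIT, frames=[3,1,4,-]
Step 10: ref 7 -> FAULT, frames=[3,1,4,7]
Step 11: ref 2 -> FAULT, evict 3, frames=[2,1,4,7]
At step 11: evicted page 3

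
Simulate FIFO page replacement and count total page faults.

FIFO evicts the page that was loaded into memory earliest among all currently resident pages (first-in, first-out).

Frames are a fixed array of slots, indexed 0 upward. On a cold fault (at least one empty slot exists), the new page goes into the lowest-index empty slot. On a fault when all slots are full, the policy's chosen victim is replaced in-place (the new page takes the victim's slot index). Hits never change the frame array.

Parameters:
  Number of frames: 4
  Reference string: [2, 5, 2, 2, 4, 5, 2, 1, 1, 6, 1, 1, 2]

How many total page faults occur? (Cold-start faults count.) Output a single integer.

Answer: 6

Derivation:
Step 0: ref 2 → FAULT, frames=[2,-,-,-]
Step 1: ref 5 → FAULT, frames=[2,5,-,-]
Step 2: ref 2 → HIT, frames=[2,5,-,-]
Step 3: ref 2 → HIT, frames=[2,5,-,-]
Step 4: ref 4 → FAULT, frames=[2,5,4,-]
Step 5: ref 5 → HIT, frames=[2,5,4,-]
Step 6: ref 2 → HIT, frames=[2,5,4,-]
Step 7: ref 1 → FAULT, frames=[2,5,4,1]
Step 8: ref 1 → HIT, frames=[2,5,4,1]
Step 9: ref 6 → FAULT (evict 2), frames=[6,5,4,1]
Step 10: ref 1 → HIT, frames=[6,5,4,1]
Step 11: ref 1 → HIT, frames=[6,5,4,1]
Step 12: ref 2 → FAULT (evict 5), frames=[6,2,4,1]
Total faults: 6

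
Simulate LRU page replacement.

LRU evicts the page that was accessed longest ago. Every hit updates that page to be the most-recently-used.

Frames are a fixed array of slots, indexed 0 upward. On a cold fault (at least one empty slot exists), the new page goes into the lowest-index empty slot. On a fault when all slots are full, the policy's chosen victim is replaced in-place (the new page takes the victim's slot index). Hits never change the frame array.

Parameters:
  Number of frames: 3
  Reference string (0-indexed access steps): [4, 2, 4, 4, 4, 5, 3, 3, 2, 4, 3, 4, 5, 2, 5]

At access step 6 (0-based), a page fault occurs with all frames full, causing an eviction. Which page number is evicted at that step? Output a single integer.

Answer: 2

Derivation:
Step 0: ref 4 -> FAULT, frames=[4,-,-]
Step 1: ref 2 -> FAULT, frames=[4,2,-]
Step 2: ref 4 -> HIT, frames=[4,2,-]
Step 3: ref 4 -> HIT, frames=[4,2,-]
Step 4: ref 4 -> HIT, frames=[4,2,-]
Step 5: ref 5 -> FAULT, frames=[4,2,5]
Step 6: ref 3 -> FAULT, evict 2, frames=[4,3,5]
At step 6: evicted page 2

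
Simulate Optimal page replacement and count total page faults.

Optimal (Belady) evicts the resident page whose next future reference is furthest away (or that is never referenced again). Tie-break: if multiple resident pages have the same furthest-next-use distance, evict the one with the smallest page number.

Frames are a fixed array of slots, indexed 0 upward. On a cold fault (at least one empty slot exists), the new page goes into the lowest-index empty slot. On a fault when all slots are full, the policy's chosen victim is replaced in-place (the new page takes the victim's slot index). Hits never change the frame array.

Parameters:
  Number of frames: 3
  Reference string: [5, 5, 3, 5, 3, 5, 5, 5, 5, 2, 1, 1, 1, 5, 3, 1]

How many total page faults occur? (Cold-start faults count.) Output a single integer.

Step 0: ref 5 → FAULT, frames=[5,-,-]
Step 1: ref 5 → HIT, frames=[5,-,-]
Step 2: ref 3 → FAULT, frames=[5,3,-]
Step 3: ref 5 → HIT, frames=[5,3,-]
Step 4: ref 3 → HIT, frames=[5,3,-]
Step 5: ref 5 → HIT, frames=[5,3,-]
Step 6: ref 5 → HIT, frames=[5,3,-]
Step 7: ref 5 → HIT, frames=[5,3,-]
Step 8: ref 5 → HIT, frames=[5,3,-]
Step 9: ref 2 → FAULT, frames=[5,3,2]
Step 10: ref 1 → FAULT (evict 2), frames=[5,3,1]
Step 11: ref 1 → HIT, frames=[5,3,1]
Step 12: ref 1 → HIT, frames=[5,3,1]
Step 13: ref 5 → HIT, frames=[5,3,1]
Step 14: ref 3 → HIT, frames=[5,3,1]
Step 15: ref 1 → HIT, frames=[5,3,1]
Total faults: 4

Answer: 4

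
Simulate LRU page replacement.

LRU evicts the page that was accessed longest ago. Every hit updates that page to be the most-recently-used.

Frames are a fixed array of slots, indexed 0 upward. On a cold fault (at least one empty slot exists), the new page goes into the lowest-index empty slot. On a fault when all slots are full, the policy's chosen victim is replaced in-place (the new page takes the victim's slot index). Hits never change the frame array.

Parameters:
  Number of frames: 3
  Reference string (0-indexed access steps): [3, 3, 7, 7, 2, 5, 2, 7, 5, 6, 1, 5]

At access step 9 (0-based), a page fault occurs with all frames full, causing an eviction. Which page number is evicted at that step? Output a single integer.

Answer: 2

Derivation:
Step 0: ref 3 -> FAULT, frames=[3,-,-]
Step 1: ref 3 -> HIT, frames=[3,-,-]
Step 2: ref 7 -> FAULT, frames=[3,7,-]
Step 3: ref 7 -> HIT, frames=[3,7,-]
Step 4: ref 2 -> FAULT, frames=[3,7,2]
Step 5: ref 5 -> FAULT, evict 3, frames=[5,7,2]
Step 6: ref 2 -> HIT, frames=[5,7,2]
Step 7: ref 7 -> HIT, frames=[5,7,2]
Step 8: ref 5 -> HIT, frames=[5,7,2]
Step 9: ref 6 -> FAULT, evict 2, frames=[5,7,6]
At step 9: evicted page 2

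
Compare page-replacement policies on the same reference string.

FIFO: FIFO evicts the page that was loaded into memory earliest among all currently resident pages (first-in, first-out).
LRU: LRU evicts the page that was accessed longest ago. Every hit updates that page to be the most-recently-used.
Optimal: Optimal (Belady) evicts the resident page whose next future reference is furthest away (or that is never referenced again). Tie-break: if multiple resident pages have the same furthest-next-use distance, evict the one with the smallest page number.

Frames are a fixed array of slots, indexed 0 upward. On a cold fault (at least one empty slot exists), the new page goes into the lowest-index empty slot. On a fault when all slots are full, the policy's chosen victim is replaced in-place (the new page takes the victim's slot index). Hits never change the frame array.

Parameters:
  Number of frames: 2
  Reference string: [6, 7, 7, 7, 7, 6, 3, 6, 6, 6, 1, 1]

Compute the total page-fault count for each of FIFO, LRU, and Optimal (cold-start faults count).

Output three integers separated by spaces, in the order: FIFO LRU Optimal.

--- FIFO ---
  step 0: ref 6 -> FAULT, frames=[6,-] (faults so far: 1)
  step 1: ref 7 -> FAULT, frames=[6,7] (faults so far: 2)
  step 2: ref 7 -> HIT, frames=[6,7] (faults so far: 2)
  step 3: ref 7 -> HIT, frames=[6,7] (faults so far: 2)
  step 4: ref 7 -> HIT, frames=[6,7] (faults so far: 2)
  step 5: ref 6 -> HIT, frames=[6,7] (faults so far: 2)
  step 6: ref 3 -> FAULT, evict 6, frames=[3,7] (faults so far: 3)
  step 7: ref 6 -> FAULT, evict 7, frames=[3,6] (faults so far: 4)
  step 8: ref 6 -> HIT, frames=[3,6] (faults so far: 4)
  step 9: ref 6 -> HIT, frames=[3,6] (faults so far: 4)
  step 10: ref 1 -> FAULT, evict 3, frames=[1,6] (faults so far: 5)
  step 11: ref 1 -> HIT, frames=[1,6] (faults so far: 5)
  FIFO total faults: 5
--- LRU ---
  step 0: ref 6 -> FAULT, frames=[6,-] (faults so far: 1)
  step 1: ref 7 -> FAULT, frames=[6,7] (faults so far: 2)
  step 2: ref 7 -> HIT, frames=[6,7] (faults so far: 2)
  step 3: ref 7 -> HIT, frames=[6,7] (faults so far: 2)
  step 4: ref 7 -> HIT, frames=[6,7] (faults so far: 2)
  step 5: ref 6 -> HIT, frames=[6,7] (faults so far: 2)
  step 6: ref 3 -> FAULT, evict 7, frames=[6,3] (faults so far: 3)
  step 7: ref 6 -> HIT, frames=[6,3] (faults so far: 3)
  step 8: ref 6 -> HIT, frames=[6,3] (faults so far: 3)
  step 9: ref 6 -> HIT, frames=[6,3] (faults so far: 3)
  step 10: ref 1 -> FAULT, evict 3, frames=[6,1] (faults so far: 4)
  step 11: ref 1 -> HIT, frames=[6,1] (faults so far: 4)
  LRU total faults: 4
--- Optimal ---
  step 0: ref 6 -> FAULT, frames=[6,-] (faults so far: 1)
  step 1: ref 7 -> FAULT, frames=[6,7] (faults so far: 2)
  step 2: ref 7 -> HIT, frames=[6,7] (faults so far: 2)
  step 3: ref 7 -> HIT, frames=[6,7] (faults so far: 2)
  step 4: ref 7 -> HIT, frames=[6,7] (faults so far: 2)
  step 5: ref 6 -> HIT, frames=[6,7] (faults so far: 2)
  step 6: ref 3 -> FAULT, evict 7, frames=[6,3] (faults so far: 3)
  step 7: ref 6 -> HIT, frames=[6,3] (faults so far: 3)
  step 8: ref 6 -> HIT, frames=[6,3] (faults so far: 3)
  step 9: ref 6 -> HIT, frames=[6,3] (faults so far: 3)
  step 10: ref 1 -> FAULT, evict 3, frames=[6,1] (faults so far: 4)
  step 11: ref 1 -> HIT, frames=[6,1] (faults so far: 4)
  Optimal total faults: 4

Answer: 5 4 4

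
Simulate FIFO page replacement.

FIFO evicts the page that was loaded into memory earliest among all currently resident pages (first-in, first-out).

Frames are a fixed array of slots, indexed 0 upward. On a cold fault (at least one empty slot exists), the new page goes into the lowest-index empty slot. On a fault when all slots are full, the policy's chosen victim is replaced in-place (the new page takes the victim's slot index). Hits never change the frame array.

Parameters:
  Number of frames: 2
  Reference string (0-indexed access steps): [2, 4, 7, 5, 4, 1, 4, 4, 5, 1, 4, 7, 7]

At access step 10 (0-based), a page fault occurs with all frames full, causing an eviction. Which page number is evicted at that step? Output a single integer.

Step 0: ref 2 -> FAULT, frames=[2,-]
Step 1: ref 4 -> FAULT, frames=[2,4]
Step 2: ref 7 -> FAULT, evict 2, frames=[7,4]
Step 3: ref 5 -> FAULT, evict 4, frames=[7,5]
Step 4: ref 4 -> FAULT, evict 7, frames=[4,5]
Step 5: ref 1 -> FAULT, evict 5, frames=[4,1]
Step 6: ref 4 -> HIT, frames=[4,1]
Step 7: ref 4 -> HIT, frames=[4,1]
Step 8: ref 5 -> FAULT, evict 4, frames=[5,1]
Step 9: ref 1 -> HIT, frames=[5,1]
Step 10: ref 4 -> FAULT, evict 1, frames=[5,4]
At step 10: evicted page 1

Answer: 1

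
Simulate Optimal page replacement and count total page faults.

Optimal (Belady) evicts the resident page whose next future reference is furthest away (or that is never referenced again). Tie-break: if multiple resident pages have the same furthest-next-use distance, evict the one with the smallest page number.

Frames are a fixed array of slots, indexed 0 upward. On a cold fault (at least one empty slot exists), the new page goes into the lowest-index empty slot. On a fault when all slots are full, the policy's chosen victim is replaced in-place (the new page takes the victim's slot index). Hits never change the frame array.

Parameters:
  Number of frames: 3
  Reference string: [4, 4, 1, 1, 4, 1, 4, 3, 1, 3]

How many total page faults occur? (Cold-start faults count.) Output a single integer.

Answer: 3

Derivation:
Step 0: ref 4 → FAULT, frames=[4,-,-]
Step 1: ref 4 → HIT, frames=[4,-,-]
Step 2: ref 1 → FAULT, frames=[4,1,-]
Step 3: ref 1 → HIT, frames=[4,1,-]
Step 4: ref 4 → HIT, frames=[4,1,-]
Step 5: ref 1 → HIT, frames=[4,1,-]
Step 6: ref 4 → HIT, frames=[4,1,-]
Step 7: ref 3 → FAULT, frames=[4,1,3]
Step 8: ref 1 → HIT, frames=[4,1,3]
Step 9: ref 3 → HIT, frames=[4,1,3]
Total faults: 3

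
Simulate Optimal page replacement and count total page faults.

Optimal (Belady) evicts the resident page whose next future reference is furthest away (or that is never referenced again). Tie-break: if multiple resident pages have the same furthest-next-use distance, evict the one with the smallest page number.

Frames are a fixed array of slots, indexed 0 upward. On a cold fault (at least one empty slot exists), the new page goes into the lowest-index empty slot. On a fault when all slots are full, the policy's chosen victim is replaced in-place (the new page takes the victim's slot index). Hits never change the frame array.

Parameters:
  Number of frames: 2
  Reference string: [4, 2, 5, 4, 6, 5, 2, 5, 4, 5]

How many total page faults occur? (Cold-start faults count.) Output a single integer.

Step 0: ref 4 → FAULT, frames=[4,-]
Step 1: ref 2 → FAULT, frames=[4,2]
Step 2: ref 5 → FAULT (evict 2), frames=[4,5]
Step 3: ref 4 → HIT, frames=[4,5]
Step 4: ref 6 → FAULT (evict 4), frames=[6,5]
Step 5: ref 5 → HIT, frames=[6,5]
Step 6: ref 2 → FAULT (evict 6), frames=[2,5]
Step 7: ref 5 → HIT, frames=[2,5]
Step 8: ref 4 → FAULT (evict 2), frames=[4,5]
Step 9: ref 5 → HIT, frames=[4,5]
Total faults: 6

Answer: 6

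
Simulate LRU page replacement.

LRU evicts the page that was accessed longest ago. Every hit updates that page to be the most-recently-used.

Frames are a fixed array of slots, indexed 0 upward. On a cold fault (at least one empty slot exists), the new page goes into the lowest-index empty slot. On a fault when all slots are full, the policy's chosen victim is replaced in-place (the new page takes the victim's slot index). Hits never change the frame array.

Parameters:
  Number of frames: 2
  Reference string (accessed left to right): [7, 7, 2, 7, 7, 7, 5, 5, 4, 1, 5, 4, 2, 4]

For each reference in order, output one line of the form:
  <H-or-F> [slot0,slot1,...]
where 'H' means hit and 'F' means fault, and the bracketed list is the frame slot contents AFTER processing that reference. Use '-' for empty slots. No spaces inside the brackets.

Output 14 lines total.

F [7,-]
H [7,-]
F [7,2]
H [7,2]
H [7,2]
H [7,2]
F [7,5]
H [7,5]
F [4,5]
F [4,1]
F [5,1]
F [5,4]
F [2,4]
H [2,4]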